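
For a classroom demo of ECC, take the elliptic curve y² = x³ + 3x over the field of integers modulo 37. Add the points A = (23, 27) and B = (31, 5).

(16, 0)

(23, 27) + (31, 5). λ = (5 - 27)/(31 - 23) ≡ 15/8 mod 37. 8⁻¹ ≡ 14 (mod 37), so λ ≡ 25.
  x = λ² - 23 - 31 = 625 - 54 ≡ 16; y = λ·(23 - 16) - 27 ≡ 0. → (16, 0)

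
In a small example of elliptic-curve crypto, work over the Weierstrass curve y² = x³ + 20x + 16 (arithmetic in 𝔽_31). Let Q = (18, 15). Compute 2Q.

(26, 16)

tangent at (18, 15): λ = (3·18² + 20)/(2·15) ≡ 0/30. 30⁻¹ ≡ 30 (mod 31), so λ ≡ 0·30 ≡ 0.
  x = λ² - 18 - 18 = 0 - 36 ≡ 26; y = λ·(18 - 26) - 15 ≡ 16. → (26, 16)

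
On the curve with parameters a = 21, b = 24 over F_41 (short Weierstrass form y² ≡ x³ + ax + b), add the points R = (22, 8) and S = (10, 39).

(22, 8) + (10, 39). λ = (39 - 8)/(10 - 22) ≡ 31/29 mod 41. 29⁻¹ ≡ 17 (mod 41), so λ ≡ 35.
  x = λ² - 22 - 10 = 1225 - 32 ≡ 4; y = λ·(22 - 4) - 8 ≡ 7. → (4, 7)

(4, 7)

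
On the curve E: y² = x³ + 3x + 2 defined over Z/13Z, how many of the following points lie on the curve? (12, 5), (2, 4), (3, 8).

2

(12, 5): 5² ≡ 12, rhs ≡ 11 → off.
(2, 4): 4² ≡ 3, rhs ≡ 3 → on.
(3, 8): 8² ≡ 12, rhs ≡ 12 → on.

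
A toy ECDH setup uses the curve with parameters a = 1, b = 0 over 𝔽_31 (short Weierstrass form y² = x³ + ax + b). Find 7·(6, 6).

(12, 29)

Write Q = (6, 6).
Double-and-add on 7 = (111)₂. Start with Q = (6, 6) for the leading 1-bit.
double: tangent at (6, 6): λ = (3·6² + 1)/(2·6) ≡ 16/12. 12⁻¹ ≡ 13 (mod 31), so λ ≡ 16·13 ≡ 22.
  x = λ² - 6 - 6 = 484 - 12 ≡ 7; y = λ·(6 - 7) - 6 ≡ 3. → (7, 3)
add Q: (7, 3) + (6, 6). λ = (6 - 3)/(6 - 7) ≡ 3/30 mod 31. 30⁻¹ ≡ 30 (mod 31), so λ ≡ 28.
  x = λ² - 7 - 6 = 784 - 13 ≡ 27; y = λ·(7 - 27) - 3 ≡ 26. → (27, 26)
double: tangent at (27, 26): λ = (3·27² + 1)/(2·26) ≡ 18/21. 21⁻¹ ≡ 3 (mod 31) since 21·3 = 63 ≡ 1, so λ ≡ 18·3 ≡ 23.
  x = λ² - 27 - 27 = 529 - 54 ≡ 10; y = λ·(27 - 10) - 26 ≡ 24. → (10, 24)
add Q: (10, 24) + (6, 6). λ = (6 - 24)/(6 - 10) ≡ 13/27 mod 31. 27⁻¹ ≡ 23 (mod 31) since 27·23 = 621 ≡ 1, so λ ≡ 20.
  x = λ² - 10 - 6 = 400 - 16 ≡ 12; y = λ·(10 - 12) - 24 ≡ 29. → (12, 29)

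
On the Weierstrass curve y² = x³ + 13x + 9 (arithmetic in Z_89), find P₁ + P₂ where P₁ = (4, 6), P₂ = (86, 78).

(83, 31)

(4, 6) + (86, 78). λ = (78 - 6)/(86 - 4) ≡ 72/82 mod 89. 82⁻¹ ≡ 38 (mod 89) since 82·38 = 3116 ≡ 1, so λ ≡ 66.
  x = λ² - 4 - 86 = 4356 - 90 ≡ 83; y = λ·(4 - 83) - 6 ≡ 31. → (83, 31)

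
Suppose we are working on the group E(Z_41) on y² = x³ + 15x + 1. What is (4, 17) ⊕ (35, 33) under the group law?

(39, 39)

(4, 17) + (35, 33). λ = (33 - 17)/(35 - 4) ≡ 16/31 mod 41. 31⁻¹ ≡ 4 (mod 41), so λ ≡ 23.
  x = λ² - 4 - 35 = 529 - 39 ≡ 39; y = λ·(4 - 39) - 17 ≡ 39. → (39, 39)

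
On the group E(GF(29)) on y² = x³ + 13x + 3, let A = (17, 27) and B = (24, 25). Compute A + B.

(17, 27) + (24, 25). λ = (25 - 27)/(24 - 17) ≡ 27/7 mod 29. 7⁻¹ ≡ 25 (mod 29), so λ ≡ 8.
  x = λ² - 17 - 24 = 64 - 41 ≡ 23; y = λ·(17 - 23) - 27 ≡ 12. → (23, 12)

(23, 12)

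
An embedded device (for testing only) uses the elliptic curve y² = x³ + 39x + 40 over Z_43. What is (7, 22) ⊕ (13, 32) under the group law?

(21, 12)

(7, 22) + (13, 32). λ = (32 - 22)/(13 - 7) ≡ 10/6 mod 43. 6⁻¹ ≡ 36 (mod 43), so λ ≡ 16.
  x = λ² - 7 - 13 = 256 - 20 ≡ 21; y = λ·(7 - 21) - 22 ≡ 12. → (21, 12)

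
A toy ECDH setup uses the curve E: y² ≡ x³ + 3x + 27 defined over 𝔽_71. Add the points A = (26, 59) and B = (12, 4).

(26, 59) + (12, 4). λ = (4 - 59)/(12 - 26) ≡ 16/57 mod 71. 57⁻¹ ≡ 5 (mod 71), so λ ≡ 9.
  x = λ² - 26 - 12 = 81 - 38 ≡ 43; y = λ·(26 - 43) - 59 ≡ 1. → (43, 1)

(43, 1)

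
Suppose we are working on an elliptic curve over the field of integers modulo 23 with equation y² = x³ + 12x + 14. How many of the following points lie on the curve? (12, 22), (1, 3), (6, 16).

1

(12, 22): 22² ≡ 1, rhs ≡ 0 → off.
(1, 3): 3² ≡ 9, rhs ≡ 4 → off.
(6, 16): 16² ≡ 3, rhs ≡ 3 → on.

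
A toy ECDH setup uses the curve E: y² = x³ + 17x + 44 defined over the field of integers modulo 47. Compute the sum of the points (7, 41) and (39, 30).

(3, 34)

(7, 41) + (39, 30). λ = (30 - 41)/(39 - 7) ≡ 36/32 mod 47. 32⁻¹ ≡ 25 (mod 47), so λ ≡ 7.
  x = λ² - 7 - 39 = 49 - 46 ≡ 3; y = λ·(7 - 3) - 41 ≡ 34. → (3, 34)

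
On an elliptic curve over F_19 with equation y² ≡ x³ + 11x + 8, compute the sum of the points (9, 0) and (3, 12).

(11, 4)

(9, 0) + (3, 12). λ = (12 - 0)/(3 - 9) ≡ 12/13 mod 19. 13⁻¹ ≡ 3 (mod 19), so λ ≡ 17.
  x = λ² - 9 - 3 = 289 - 12 ≡ 11; y = λ·(9 - 11) - 0 ≡ 4. → (11, 4)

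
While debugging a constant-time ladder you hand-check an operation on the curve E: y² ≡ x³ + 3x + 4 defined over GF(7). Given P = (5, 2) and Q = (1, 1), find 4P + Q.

(1, 6)

First 4P:
Repeated addition: build up to 4P.
2P: tangent at (5, 2): λ = (3·5² + 3)/(2·2) ≡ 1/4. 4⁻¹ ≡ 2 (mod 7), so λ ≡ 1·2 ≡ 2.
  x = λ² - 5 - 5 = 4 - 10 ≡ 1; y = λ·(5 - 1) - 2 ≡ 6. → (1, 6)
3P: (1, 6) + (5, 2). λ = (2 - 6)/(5 - 1) ≡ 3/4 mod 7. 4⁻¹ ≡ 2 (mod 7) since 4·2 = 8 ≡ 1, so λ ≡ 6.
  x = λ² - 1 - 5 = 36 - 6 ≡ 2; y = λ·(1 - 2) - 6 ≡ 2. → (2, 2)
4P: (2, 2) + (5, 2). λ = (2 - 2)/(5 - 2) ≡ 0/3 mod 7. 3⁻¹ ≡ 5 (mod 7), so λ ≡ 0.
  x = λ² - 2 - 5 = 0 - 7 ≡ 0; y = λ·(2 - 0) - 2 ≡ 5. → (0, 5)
4P = (0, 5).
Finally 4P + Q:
(0, 5) + (1, 1). λ = (1 - 5)/(1 - 0) ≡ 3/1 mod 7. 1⁻¹ ≡ 1 (mod 7), so λ ≡ 3.
  x = λ² - 0 - 1 = 9 - 1 ≡ 1; y = λ·(0 - 1) - 5 ≡ 6. → (1, 6)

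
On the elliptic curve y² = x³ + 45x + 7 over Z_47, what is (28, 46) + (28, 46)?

(38, 1)

tangent at (28, 46): λ = (3·28² + 45)/(2·46) ≡ 0/45. 45⁻¹ ≡ 23 (mod 47), so λ ≡ 0·23 ≡ 0.
  x = λ² - 28 - 28 = 0 - 56 ≡ 38; y = λ·(28 - 38) - 46 ≡ 1. → (38, 1)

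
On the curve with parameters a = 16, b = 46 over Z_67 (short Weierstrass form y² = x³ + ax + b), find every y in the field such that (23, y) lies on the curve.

x³ + 16x + 46 = 12581 ≡ 52 (mod 67).
52 is a non-residue mod 67; no y exists.

none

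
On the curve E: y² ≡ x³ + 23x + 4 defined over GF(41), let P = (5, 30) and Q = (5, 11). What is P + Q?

O

The two points share x = 5 and their y-coordinates satisfy 30 + 11 ≡ 0 (mod 41), so they are inverses. Their sum is ∞.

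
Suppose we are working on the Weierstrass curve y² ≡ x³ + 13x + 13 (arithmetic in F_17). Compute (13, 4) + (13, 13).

The two points share x = 13 and their y-coordinates satisfy 4 + 13 ≡ 0 (mod 17), so they are inverses. Their sum is O.

O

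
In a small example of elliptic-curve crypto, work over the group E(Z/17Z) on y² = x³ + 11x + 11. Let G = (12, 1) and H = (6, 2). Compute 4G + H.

(5, 2)

First 4G:
Repeated addition: build up to 4G.
2G: tangent at (12, 1): λ = (3·12² + 11)/(2·1) ≡ 1/2. 2⁻¹ ≡ 9 (mod 17) since 2·9 = 18 ≡ 1, so λ ≡ 1·9 ≡ 9.
  x = λ² - 12 - 12 = 81 - 24 ≡ 6; y = λ·(12 - 6) - 1 ≡ 2. → (6, 2)
3G: (6, 2) + (12, 1). λ = (1 - 2)/(12 - 6) ≡ 16/6 mod 17. 6⁻¹ ≡ 3 (mod 17), so λ ≡ 14.
  x = λ² - 6 - 12 = 196 - 18 ≡ 8; y = λ·(6 - 8) - 2 ≡ 4. → (8, 4)
4G: (8, 4) + (12, 1). λ = (1 - 4)/(12 - 8) ≡ 14/4 mod 17. 4⁻¹ ≡ 13 (mod 17), so λ ≡ 12.
  x = λ² - 8 - 12 = 144 - 20 ≡ 5; y = λ·(8 - 5) - 4 ≡ 15. → (5, 15)
4G = (5, 15).
Finally 4G + H:
(5, 15) + (6, 2). λ = (2 - 15)/(6 - 5) ≡ 4/1 mod 17. 1⁻¹ ≡ 1 (mod 17), so λ ≡ 4.
  x = λ² - 5 - 6 = 16 - 11 ≡ 5; y = λ·(5 - 5) - 15 ≡ 2. → (5, 2)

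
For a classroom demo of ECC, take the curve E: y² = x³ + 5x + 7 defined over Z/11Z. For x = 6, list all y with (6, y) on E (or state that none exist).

x³ + 5x + 7 = 253 ≡ 0 (mod 11).
Only y = 0 satisfies y² ≡ 0.

0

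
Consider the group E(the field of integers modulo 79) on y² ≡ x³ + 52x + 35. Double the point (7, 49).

tangent at (7, 49): λ = (3·7² + 52)/(2·49) ≡ 41/19. 19⁻¹ ≡ 25 (mod 79), so λ ≡ 41·25 ≡ 77.
  x = λ² - 7 - 7 = 5929 - 14 ≡ 69; y = λ·(7 - 69) - 49 ≡ 75. → (69, 75)

(69, 75)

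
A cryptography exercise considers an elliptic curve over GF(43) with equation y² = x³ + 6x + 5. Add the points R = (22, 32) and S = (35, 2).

(22, 32) + (35, 2). λ = (2 - 32)/(35 - 22) ≡ 13/13 mod 43. 13⁻¹ ≡ 10 (mod 43) since 13·10 = 130 ≡ 1, so λ ≡ 1.
  x = λ² - 22 - 35 = 1 - 57 ≡ 30; y = λ·(22 - 30) - 32 ≡ 3. → (30, 3)

(30, 3)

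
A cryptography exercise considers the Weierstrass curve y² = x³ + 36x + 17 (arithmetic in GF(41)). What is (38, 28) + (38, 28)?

tangent at (38, 28): λ = (3·38² + 36)/(2·28) ≡ 22/15. 15⁻¹ ≡ 11 (mod 41), so λ ≡ 22·11 ≡ 37.
  x = λ² - 38 - 38 = 1369 - 76 ≡ 22; y = λ·(38 - 22) - 28 ≡ 31. → (22, 31)

(22, 31)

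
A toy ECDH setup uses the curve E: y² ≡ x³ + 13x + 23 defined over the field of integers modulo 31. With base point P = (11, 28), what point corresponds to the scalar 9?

(9, 30)

Repeated addition: build up to 9P.
2P: tangent at (11, 28): λ = (3·11² + 13)/(2·28) ≡ 4/25. 25⁻¹ ≡ 5 (mod 31), so λ ≡ 4·5 ≡ 20.
  x = λ² - 11 - 11 = 400 - 22 ≡ 6; y = λ·(11 - 6) - 28 ≡ 10. → (6, 10)
3P: (6, 10) + (11, 28). λ = (28 - 10)/(11 - 6) ≡ 18/5 mod 31. 5⁻¹ ≡ 25 (mod 31), so λ ≡ 16.
  x = λ² - 6 - 11 = 256 - 17 ≡ 22; y = λ·(6 - 22) - 10 ≡ 13. → (22, 13)
4P: (22, 13) + (11, 28). λ = (28 - 13)/(11 - 22) ≡ 15/20 mod 31. 20⁻¹ ≡ 14 (mod 31) since 20·14 = 280 ≡ 1, so λ ≡ 24.
  x = λ² - 22 - 11 = 576 - 33 ≡ 16; y = λ·(22 - 16) - 13 ≡ 7. → (16, 7)
5P: (16, 7) + (11, 28). λ = (28 - 7)/(11 - 16) ≡ 21/26 mod 31. 26⁻¹ ≡ 6 (mod 31), so λ ≡ 2.
  x = λ² - 16 - 11 = 4 - 27 ≡ 8; y = λ·(16 - 8) - 7 ≡ 9. → (8, 9)
6P: (8, 9) + (11, 28). λ = (28 - 9)/(11 - 8) ≡ 19/3 mod 31. 3⁻¹ ≡ 21 (mod 31), so λ ≡ 27.
  x = λ² - 8 - 11 = 729 - 19 ≡ 28; y = λ·(8 - 28) - 9 ≡ 9. → (28, 9)
7P: (28, 9) + (11, 28). λ = (28 - 9)/(11 - 28) ≡ 19/14 mod 31. 14⁻¹ ≡ 20 (mod 31), so λ ≡ 8.
  x = λ² - 28 - 11 = 64 - 39 ≡ 25; y = λ·(28 - 25) - 9 ≡ 15. → (25, 15)
8P: (25, 15) + (11, 28). λ = (28 - 15)/(11 - 25) ≡ 13/17 mod 31. 17⁻¹ ≡ 11 (mod 31) since 17·11 = 187 ≡ 1, so λ ≡ 19.
  x = λ² - 25 - 11 = 361 - 36 ≡ 15; y = λ·(25 - 15) - 15 ≡ 20. → (15, 20)
9P: (15, 20) + (11, 28). λ = (28 - 20)/(11 - 15) ≡ 8/27 mod 31. 27⁻¹ ≡ 23 (mod 31), so λ ≡ 29.
  x = λ² - 15 - 11 = 841 - 26 ≡ 9; y = λ·(15 - 9) - 20 ≡ 30. → (9, 30)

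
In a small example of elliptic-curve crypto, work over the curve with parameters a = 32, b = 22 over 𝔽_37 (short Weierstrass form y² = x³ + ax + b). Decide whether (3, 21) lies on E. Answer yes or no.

yes

y² = 21² ≡ 34; x³ + 32x + 22 = 145 ≡ 34 (mod 37). 34 = 34.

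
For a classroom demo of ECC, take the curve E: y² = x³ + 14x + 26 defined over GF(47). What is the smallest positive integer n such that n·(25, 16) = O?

6

2P: tangent at (25, 16): λ = (3·25² + 14)/(2·16) ≡ 9/32. 32⁻¹ ≡ 25 (mod 47) since 32·25 = 800 ≡ 1, so λ ≡ 9·25 ≡ 37.
  x = λ² - 25 - 25 = 1369 - 50 ≡ 3; y = λ·(25 - 3) - 16 ≡ 46. → (3, 46)
3P: (3, 46) + (25, 16). λ = (16 - 46)/(25 - 3) ≡ 17/22 mod 47. 22⁻¹ ≡ 15 (mod 47) since 22·15 = 330 ≡ 1, so λ ≡ 20.
  x = λ² - 3 - 25 = 400 - 28 ≡ 43; y = λ·(3 - 43) - 46 ≡ 0. → (43, 0)
4P: (43, 0) + (25, 16). λ = (16 - 0)/(25 - 43) ≡ 16/29 mod 47. 29⁻¹ ≡ 13 (mod 47), so λ ≡ 20.
  x = λ² - 43 - 25 = 400 - 68 ≡ 3; y = λ·(43 - 3) - 0 ≡ 1. → (3, 1)
5P: (3, 1) + (25, 16). λ = (16 - 1)/(25 - 3) ≡ 15/22 mod 47. 22⁻¹ ≡ 15 (mod 47), so λ ≡ 37.
  x = λ² - 3 - 25 = 1369 - 28 ≡ 25; y = λ·(3 - 25) - 1 ≡ 31. → (25, 31)
6P: (25, 31) + (25, 16): same x and y₁ ≡ -y₂, so the sum is O.
6P = O, so the order is 6.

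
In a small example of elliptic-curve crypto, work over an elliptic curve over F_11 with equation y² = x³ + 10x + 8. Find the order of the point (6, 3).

2P: tangent at (6, 3): λ = (3·6² + 10)/(2·3) ≡ 8/6. 6⁻¹ ≡ 2 (mod 11) since 6·2 = 12 ≡ 1, so λ ≡ 8·2 ≡ 5.
  x = λ² - 6 - 6 = 25 - 12 ≡ 2; y = λ·(6 - 2) - 3 ≡ 6. → (2, 6)
3P: (2, 6) + (6, 3). λ = (3 - 6)/(6 - 2) ≡ 8/4 mod 11. 4⁻¹ ≡ 3 (mod 11) since 4·3 = 12 ≡ 1, so λ ≡ 2.
  x = λ² - 2 - 6 = 4 - 8 ≡ 7; y = λ·(2 - 7) - 6 ≡ 6. → (7, 6)
4P: (7, 6) + (6, 3). λ = (3 - 6)/(6 - 7) ≡ 8/10 mod 11. 10⁻¹ ≡ 10 (mod 11) since 10·10 = 100 ≡ 1, so λ ≡ 3.
  x = λ² - 7 - 6 = 9 - 13 ≡ 7; y = λ·(7 - 7) - 6 ≡ 5. → (7, 5)
5P: (7, 5) + (6, 3). λ = (3 - 5)/(6 - 7) ≡ 9/10 mod 11. 10⁻¹ ≡ 10 (mod 11) since 10·10 = 100 ≡ 1, so λ ≡ 2.
  x = λ² - 7 - 6 = 4 - 13 ≡ 2; y = λ·(7 - 2) - 5 ≡ 5. → (2, 5)
6P: (2, 5) + (6, 3). λ = (3 - 5)/(6 - 2) ≡ 9/4 mod 11. 4⁻¹ ≡ 3 (mod 11), so λ ≡ 5.
  x = λ² - 2 - 6 = 25 - 8 ≡ 6; y = λ·(2 - 6) - 5 ≡ 8. → (6, 8)
7P: (6, 8) + (6, 3): same x and y₁ ≡ -y₂, so the sum is ∞.
7P = ∞, so the order is 7.

7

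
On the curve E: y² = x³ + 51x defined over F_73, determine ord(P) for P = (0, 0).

2P: (0, 0) + (0, 0): same x and y₁ ≡ -y₂, so the sum is O.
2P = O, so the order is 2.

2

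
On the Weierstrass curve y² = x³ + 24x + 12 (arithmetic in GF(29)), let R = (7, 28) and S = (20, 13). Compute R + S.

(7, 28) + (20, 13). λ = (13 - 28)/(20 - 7) ≡ 14/13 mod 29. 13⁻¹ ≡ 9 (mod 29) since 13·9 = 117 ≡ 1, so λ ≡ 10.
  x = λ² - 7 - 20 = 100 - 27 ≡ 15; y = λ·(7 - 15) - 28 ≡ 8. → (15, 8)

(15, 8)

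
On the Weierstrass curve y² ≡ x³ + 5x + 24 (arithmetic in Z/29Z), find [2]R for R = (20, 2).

(5, 0)

tangent at (20, 2): λ = (3·20² + 5)/(2·2) ≡ 16/4. 4⁻¹ ≡ 22 (mod 29), so λ ≡ 16·22 ≡ 4.
  x = λ² - 20 - 20 = 16 - 40 ≡ 5; y = λ·(20 - 5) - 2 ≡ 0. → (5, 0)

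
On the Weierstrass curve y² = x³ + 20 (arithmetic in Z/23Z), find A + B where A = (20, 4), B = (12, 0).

(20, 4) + (12, 0). λ = (0 - 4)/(12 - 20) ≡ 19/15 mod 23. 15⁻¹ ≡ 20 (mod 23), so λ ≡ 12.
  x = λ² - 20 - 12 = 144 - 32 ≡ 20; y = λ·(20 - 20) - 4 ≡ 19. → (20, 19)

(20, 19)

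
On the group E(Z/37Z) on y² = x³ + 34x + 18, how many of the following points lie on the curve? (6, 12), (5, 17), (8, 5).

(6, 12): 12² ≡ 33, rhs ≡ 31 → off.
(5, 17): 17² ≡ 30, rhs ≡ 17 → off.
(8, 5): 5² ≡ 25, rhs ≡ 25 → on.

1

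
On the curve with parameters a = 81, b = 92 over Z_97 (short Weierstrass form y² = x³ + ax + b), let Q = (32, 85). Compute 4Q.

Repeated addition: build up to 4Q.
2Q: tangent at (32, 85): λ = (3·32² + 81)/(2·85) ≡ 49/73. 73⁻¹ ≡ 4 (mod 97), so λ ≡ 49·4 ≡ 2.
  x = λ² - 32 - 32 = 4 - 64 ≡ 37; y = λ·(32 - 37) - 85 ≡ 2. → (37, 2)
3Q: (37, 2) + (32, 85). λ = (85 - 2)/(32 - 37) ≡ 83/92 mod 97. 92⁻¹ ≡ 58 (mod 97), so λ ≡ 61.
  x = λ² - 37 - 32 = 3721 - 69 ≡ 63; y = λ·(37 - 63) - 2 ≡ 61. → (63, 61)
4Q: (63, 61) + (32, 85). λ = (85 - 61)/(32 - 63) ≡ 24/66 mod 97. 66⁻¹ ≡ 25 (mod 97) since 66·25 = 1650 ≡ 1, so λ ≡ 18.
  x = λ² - 63 - 32 = 324 - 95 ≡ 35; y = λ·(63 - 35) - 61 ≡ 55. → (35, 55)

(35, 55)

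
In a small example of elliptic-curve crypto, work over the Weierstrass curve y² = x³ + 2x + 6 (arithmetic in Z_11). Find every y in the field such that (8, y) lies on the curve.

x³ + 2x + 6 = 534 ≡ 6 (mod 11).
6 is a non-residue mod 11; no y exists.

none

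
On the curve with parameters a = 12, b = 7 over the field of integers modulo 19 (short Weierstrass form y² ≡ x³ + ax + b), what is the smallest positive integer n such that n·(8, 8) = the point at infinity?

5

2P: tangent at (8, 8): λ = (3·8² + 12)/(2·8) ≡ 14/16. 16⁻¹ ≡ 6 (mod 19), so λ ≡ 14·6 ≡ 8.
  x = λ² - 8 - 8 = 64 - 16 ≡ 10; y = λ·(8 - 10) - 8 ≡ 14. → (10, 14)
3P: (10, 14) + (8, 8). λ = (8 - 14)/(8 - 10) ≡ 13/17 mod 19. 17⁻¹ ≡ 9 (mod 19), so λ ≡ 3.
  x = λ² - 10 - 8 = 9 - 18 ≡ 10; y = λ·(10 - 10) - 14 ≡ 5. → (10, 5)
4P: (10, 5) + (8, 8). λ = (8 - 5)/(8 - 10) ≡ 3/17 mod 19. 17⁻¹ ≡ 9 (mod 19), so λ ≡ 8.
  x = λ² - 10 - 8 = 64 - 18 ≡ 8; y = λ·(10 - 8) - 5 ≡ 11. → (8, 11)
5P: (8, 11) + (8, 8): same x and y₁ ≡ -y₂, so the sum is the point at infinity.
5P = the point at infinity, so the order is 5.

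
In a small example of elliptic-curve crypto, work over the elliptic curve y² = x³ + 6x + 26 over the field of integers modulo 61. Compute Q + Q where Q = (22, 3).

(18, 54)

tangent at (22, 3): λ = (3·22² + 6)/(2·3) ≡ 55/6. 6⁻¹ ≡ 51 (mod 61) since 6·51 = 306 ≡ 1, so λ ≡ 55·51 ≡ 60.
  x = λ² - 22 - 22 = 3600 - 44 ≡ 18; y = λ·(22 - 18) - 3 ≡ 54. → (18, 54)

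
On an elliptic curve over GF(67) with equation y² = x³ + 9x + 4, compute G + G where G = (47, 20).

(64, 34)

tangent at (47, 20): λ = (3·47² + 9)/(2·20) ≡ 3/40. 40⁻¹ ≡ 62 (mod 67) since 40·62 = 2480 ≡ 1, so λ ≡ 3·62 ≡ 52.
  x = λ² - 47 - 47 = 2704 - 94 ≡ 64; y = λ·(47 - 64) - 20 ≡ 34. → (64, 34)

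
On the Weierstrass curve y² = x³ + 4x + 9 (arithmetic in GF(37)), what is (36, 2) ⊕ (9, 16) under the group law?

(36, 2) + (9, 16). λ = (16 - 2)/(9 - 36) ≡ 14/10 mod 37. 10⁻¹ ≡ 26 (mod 37), so λ ≡ 31.
  x = λ² - 36 - 9 = 961 - 45 ≡ 28; y = λ·(36 - 28) - 2 ≡ 24. → (28, 24)

(28, 24)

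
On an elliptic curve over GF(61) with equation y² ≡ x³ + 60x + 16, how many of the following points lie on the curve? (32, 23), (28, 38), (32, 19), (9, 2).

(32, 23): 23² ≡ 41, rhs ≡ 56 → off.
(28, 38): 38² ≡ 41, rhs ≡ 41 → on.
(32, 19): 19² ≡ 56, rhs ≡ 56 → on.
(9, 2): 2² ≡ 4, rhs ≡ 4 → on.

3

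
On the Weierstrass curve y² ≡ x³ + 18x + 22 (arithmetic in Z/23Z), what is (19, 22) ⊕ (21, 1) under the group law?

(19, 22) + (21, 1). λ = (1 - 22)/(21 - 19) ≡ 2/2 mod 23. 2⁻¹ ≡ 12 (mod 23) since 2·12 = 24 ≡ 1, so λ ≡ 1.
  x = λ² - 19 - 21 = 1 - 40 ≡ 7; y = λ·(19 - 7) - 22 ≡ 13. → (7, 13)

(7, 13)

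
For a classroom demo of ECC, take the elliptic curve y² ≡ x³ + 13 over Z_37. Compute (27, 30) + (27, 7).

The two points share x = 27 and their y-coordinates satisfy 30 + 7 ≡ 0 (mod 37), so they are inverses. Their sum is 𝒪.

O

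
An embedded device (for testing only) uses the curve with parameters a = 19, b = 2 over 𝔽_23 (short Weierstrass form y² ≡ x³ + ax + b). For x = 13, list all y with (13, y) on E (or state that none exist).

10, 13

x³ + 19x + 2 = 2446 ≡ 8 (mod 23).
Square roots of 8 mod 23: 10 and 13 (since 10² = 100 ≡ 8).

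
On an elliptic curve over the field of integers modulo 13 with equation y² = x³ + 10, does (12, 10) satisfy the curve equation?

yes

y² = 10² ≡ 9; x³ + 0x + 10 = 1738 ≡ 9 (mod 13). 9 = 9.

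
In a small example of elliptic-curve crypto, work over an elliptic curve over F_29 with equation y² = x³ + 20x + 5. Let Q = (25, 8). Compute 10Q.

Repeated addition: build up to 10Q.
2Q: tangent at (25, 8): λ = (3·25² + 20)/(2·8) ≡ 10/16. 16⁻¹ ≡ 20 (mod 29), so λ ≡ 10·20 ≡ 26.
  x = λ² - 25 - 25 = 676 - 50 ≡ 17; y = λ·(25 - 17) - 8 ≡ 26. → (17, 26)
3Q: (17, 26) + (25, 8). λ = (8 - 26)/(25 - 17) ≡ 11/8 mod 29. 8⁻¹ ≡ 11 (mod 29), so λ ≡ 5.
  x = λ² - 17 - 25 = 25 - 42 ≡ 12; y = λ·(17 - 12) - 26 ≡ 28. → (12, 28)
4Q: (12, 28) + (25, 8). λ = (8 - 28)/(25 - 12) ≡ 9/13 mod 29. 13⁻¹ ≡ 9 (mod 29) since 13·9 = 117 ≡ 1, so λ ≡ 23.
  x = λ² - 12 - 25 = 529 - 37 ≡ 28; y = λ·(12 - 28) - 28 ≡ 10. → (28, 10)
5Q: (28, 10) + (25, 8). λ = (8 - 10)/(25 - 28) ≡ 27/26 mod 29. 26⁻¹ ≡ 19 (mod 29), so λ ≡ 20.
  x = λ² - 28 - 25 = 400 - 53 ≡ 28; y = λ·(28 - 28) - 10 ≡ 19. → (28, 19)
6Q: (28, 19) + (25, 8). λ = (8 - 19)/(25 - 28) ≡ 18/26 mod 29. 26⁻¹ ≡ 19 (mod 29) since 26·19 = 494 ≡ 1, so λ ≡ 23.
  x = λ² - 28 - 25 = 529 - 53 ≡ 12; y = λ·(28 - 12) - 19 ≡ 1. → (12, 1)
7Q: (12, 1) + (25, 8). λ = (8 - 1)/(25 - 12) ≡ 7/13 mod 29. 13⁻¹ ≡ 9 (mod 29) since 13·9 = 117 ≡ 1, so λ ≡ 5.
  x = λ² - 12 - 25 = 25 - 37 ≡ 17; y = λ·(12 - 17) - 1 ≡ 3. → (17, 3)
8Q: (17, 3) + (25, 8). λ = (8 - 3)/(25 - 17) ≡ 5/8 mod 29. 8⁻¹ ≡ 11 (mod 29), so λ ≡ 26.
  x = λ² - 17 - 25 = 676 - 42 ≡ 25; y = λ·(17 - 25) - 3 ≡ 21. → (25, 21)
9Q: (25, 21) + (25, 8): same x and y₁ ≡ -y₂, so the sum is the point at infinity.
10Q: the point at infinity + (25, 8) = (25, 8) (identity).

(25, 8)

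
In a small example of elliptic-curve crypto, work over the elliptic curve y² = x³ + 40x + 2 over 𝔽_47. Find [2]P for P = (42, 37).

tangent at (42, 37): λ = (3·42² + 40)/(2·37) ≡ 21/27. 27⁻¹ ≡ 7 (mod 47), so λ ≡ 21·7 ≡ 6.
  x = λ² - 42 - 42 = 36 - 84 ≡ 46; y = λ·(42 - 46) - 37 ≡ 33. → (46, 33)

(46, 33)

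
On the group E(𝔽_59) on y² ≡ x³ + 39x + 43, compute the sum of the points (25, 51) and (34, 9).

(25, 51) + (34, 9). λ = (9 - 51)/(34 - 25) ≡ 17/9 mod 59. 9⁻¹ ≡ 46 (mod 59), so λ ≡ 15.
  x = λ² - 25 - 34 = 225 - 59 ≡ 48; y = λ·(25 - 48) - 51 ≡ 17. → (48, 17)

(48, 17)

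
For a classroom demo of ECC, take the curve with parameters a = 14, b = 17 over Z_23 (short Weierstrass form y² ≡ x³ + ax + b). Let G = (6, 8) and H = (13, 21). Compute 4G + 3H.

(16, 6)

First 4G:
Repeated addition: build up to 4G.
2G: tangent at (6, 8): λ = (3·6² + 14)/(2·8) ≡ 7/16. 16⁻¹ ≡ 13 (mod 23), so λ ≡ 7·13 ≡ 22.
  x = λ² - 6 - 6 = 484 - 12 ≡ 12; y = λ·(6 - 12) - 8 ≡ 21. → (12, 21)
3G: (12, 21) + (6, 8). λ = (8 - 21)/(6 - 12) ≡ 10/17 mod 23. 17⁻¹ ≡ 19 (mod 23), so λ ≡ 6.
  x = λ² - 12 - 6 = 36 - 18 ≡ 18; y = λ·(12 - 18) - 21 ≡ 12. → (18, 12)
4G: (18, 12) + (6, 8). λ = (8 - 12)/(6 - 18) ≡ 19/11 mod 23. 11⁻¹ ≡ 21 (mod 23) since 11·21 = 231 ≡ 1, so λ ≡ 8.
  x = λ² - 18 - 6 = 64 - 24 ≡ 17; y = λ·(18 - 17) - 12 ≡ 19. → (17, 19)
4G = (17, 19).
Next 3H:
Repeated addition: build up to 3H.
2H: tangent at (13, 21): λ = (3·13² + 14)/(2·21) ≡ 15/19. 19⁻¹ ≡ 17 (mod 23) since 19·17 = 323 ≡ 1, so λ ≡ 15·17 ≡ 2.
  x = λ² - 13 - 13 = 4 - 26 ≡ 1; y = λ·(13 - 1) - 21 ≡ 3. → (1, 3)
3H: (1, 3) + (13, 21). λ = (21 - 3)/(13 - 1) ≡ 18/12 mod 23. 12⁻¹ ≡ 2 (mod 23), so λ ≡ 13.
  x = λ² - 1 - 13 = 169 - 14 ≡ 17; y = λ·(1 - 17) - 3 ≡ 19. → (17, 19)
3H = (17, 19).
Finally 4G + 3H:
tangent at (17, 19): λ = (3·17² + 14)/(2·19) ≡ 7/15. 15⁻¹ ≡ 20 (mod 23), so λ ≡ 7·20 ≡ 2.
  x = λ² - 17 - 17 = 4 - 34 ≡ 16; y = λ·(17 - 16) - 19 ≡ 6. → (16, 6)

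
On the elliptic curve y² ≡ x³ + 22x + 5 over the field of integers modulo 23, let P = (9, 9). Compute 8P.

Double-and-add on 8 = (1000)₂. Start with P = (9, 9) for the leading 1-bit.
double: tangent at (9, 9): λ = (3·9² + 22)/(2·9) ≡ 12/18. 18⁻¹ ≡ 9 (mod 23) since 18·9 = 162 ≡ 1, so λ ≡ 12·9 ≡ 16.
  x = λ² - 9 - 9 = 256 - 18 ≡ 8; y = λ·(9 - 8) - 9 ≡ 7. → (8, 7)
double: tangent at (8, 7): λ = (3·8² + 22)/(2·7) ≡ 7/14. 14⁻¹ ≡ 5 (mod 23) since 14·5 = 70 ≡ 1, so λ ≡ 7·5 ≡ 12.
  x = λ² - 8 - 8 = 144 - 16 ≡ 13; y = λ·(8 - 13) - 7 ≡ 2. → (13, 2)
double: tangent at (13, 2): λ = (3·13² + 22)/(2·2) ≡ 0/4. 4⁻¹ ≡ 6 (mod 23), so λ ≡ 0·6 ≡ 0.
  x = λ² - 13 - 13 = 0 - 26 ≡ 20; y = λ·(13 - 20) - 2 ≡ 21. → (20, 21)

(20, 21)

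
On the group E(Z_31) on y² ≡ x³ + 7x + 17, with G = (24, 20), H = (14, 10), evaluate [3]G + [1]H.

(15, 5)

First 3G:
Repeated addition: build up to 3G.
2G: tangent at (24, 20): λ = (3·24² + 7)/(2·20) ≡ 30/9. 9⁻¹ ≡ 7 (mod 31), so λ ≡ 30·7 ≡ 24.
  x = λ² - 24 - 24 = 576 - 48 ≡ 1; y = λ·(24 - 1) - 20 ≡ 5. → (1, 5)
3G: (1, 5) + (24, 20). λ = (20 - 5)/(24 - 1) ≡ 15/23 mod 31. 23⁻¹ ≡ 27 (mod 31), so λ ≡ 2.
  x = λ² - 1 - 24 = 4 - 25 ≡ 10; y = λ·(1 - 10) - 5 ≡ 8. → (10, 8)
3G = (10, 8).
Finally 3G + H:
(10, 8) + (14, 10). λ = (10 - 8)/(14 - 10) ≡ 2/4 mod 31. 4⁻¹ ≡ 8 (mod 31), so λ ≡ 16.
  x = λ² - 10 - 14 = 256 - 24 ≡ 15; y = λ·(10 - 15) - 8 ≡ 5. → (15, 5)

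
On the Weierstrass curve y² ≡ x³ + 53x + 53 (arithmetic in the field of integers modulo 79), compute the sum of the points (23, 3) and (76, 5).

(16, 39)

(23, 3) + (76, 5). λ = (5 - 3)/(76 - 23) ≡ 2/53 mod 79. 53⁻¹ ≡ 3 (mod 79) since 53·3 = 159 ≡ 1, so λ ≡ 6.
  x = λ² - 23 - 76 = 36 - 99 ≡ 16; y = λ·(23 - 16) - 3 ≡ 39. → (16, 39)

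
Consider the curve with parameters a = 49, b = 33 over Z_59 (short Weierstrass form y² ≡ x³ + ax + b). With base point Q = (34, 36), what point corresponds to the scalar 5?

(54, 31)

Double-and-add on 5 = (101)₂. Start with Q = (34, 36) for the leading 1-bit.
double: tangent at (34, 36): λ = (3·34² + 49)/(2·36) ≡ 36/13. 13⁻¹ ≡ 50 (mod 59) since 13·50 = 650 ≡ 1, so λ ≡ 36·50 ≡ 30.
  x = λ² - 34 - 34 = 900 - 68 ≡ 6; y = λ·(34 - 6) - 36 ≡ 37. → (6, 37)
double: tangent at (6, 37): λ = (3·6² + 49)/(2·37) ≡ 39/15. 15⁻¹ ≡ 4 (mod 59), so λ ≡ 39·4 ≡ 38.
  x = λ² - 6 - 6 = 1444 - 12 ≡ 16; y = λ·(6 - 16) - 37 ≡ 55. → (16, 55)
add Q: (16, 55) + (34, 36). λ = (36 - 55)/(34 - 16) ≡ 40/18 mod 59. 18⁻¹ ≡ 23 (mod 59), so λ ≡ 35.
  x = λ² - 16 - 34 = 1225 - 50 ≡ 54; y = λ·(16 - 54) - 55 ≡ 31. → (54, 31)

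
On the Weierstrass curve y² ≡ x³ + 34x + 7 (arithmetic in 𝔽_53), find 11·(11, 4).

Write P = (11, 4).
Double-and-add on 11 = (1011)₂. Start with P = (11, 4) for the leading 1-bit.
double: tangent at (11, 4): λ = (3·11² + 34)/(2·4) ≡ 26/8. 8⁻¹ ≡ 20 (mod 53), so λ ≡ 26·20 ≡ 43.
  x = λ² - 11 - 11 = 1849 - 22 ≡ 25; y = λ·(11 - 25) - 4 ≡ 30. → (25, 30)
double: tangent at (25, 30): λ = (3·25² + 34)/(2·30) ≡ 1/7. 7⁻¹ ≡ 38 (mod 53), so λ ≡ 1·38 ≡ 38.
  x = λ² - 25 - 25 = 1444 - 50 ≡ 16; y = λ·(25 - 16) - 30 ≡ 47. → (16, 47)
add P: (16, 47) + (11, 4). λ = (4 - 47)/(11 - 16) ≡ 10/48 mod 53. 48⁻¹ ≡ 21 (mod 53), so λ ≡ 51.
  x = λ² - 16 - 11 = 2601 - 27 ≡ 30; y = λ·(16 - 30) - 47 ≡ 34. → (30, 34)
double: tangent at (30, 34): λ = (3·30² + 34)/(2·34) ≡ 31/15. 15⁻¹ ≡ 46 (mod 53), so λ ≡ 31·46 ≡ 48.
  x = λ² - 30 - 30 = 2304 - 60 ≡ 18; y = λ·(30 - 18) - 34 ≡ 12. → (18, 12)
add P: (18, 12) + (11, 4). λ = (4 - 12)/(11 - 18) ≡ 45/46 mod 53. 46⁻¹ ≡ 15 (mod 53), so λ ≡ 39.
  x = λ² - 18 - 11 = 1521 - 29 ≡ 8; y = λ·(18 - 8) - 12 ≡ 7. → (8, 7)

(8, 7)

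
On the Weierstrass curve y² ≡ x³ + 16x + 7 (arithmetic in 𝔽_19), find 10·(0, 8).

Write G = (0, 8).
Repeated addition: build up to 10G.
2G: tangent at (0, 8): λ = (3·0² + 16)/(2·8) ≡ 16/16. 16⁻¹ ≡ 6 (mod 19) since 16·6 = 96 ≡ 1, so λ ≡ 16·6 ≡ 1.
  x = λ² - 0 - 0 = 1 - 0 ≡ 1; y = λ·(0 - 1) - 8 ≡ 10. → (1, 10)
3G: (1, 10) + (0, 8). λ = (8 - 10)/(0 - 1) ≡ 17/18 mod 19. 18⁻¹ ≡ 18 (mod 19), so λ ≡ 2.
  x = λ² - 1 - 0 = 4 - 1 ≡ 3; y = λ·(1 - 3) - 10 ≡ 5. → (3, 5)
4G: (3, 5) + (0, 8). λ = (8 - 5)/(0 - 3) ≡ 3/16 mod 19. 16⁻¹ ≡ 6 (mod 19), so λ ≡ 18.
  x = λ² - 3 - 0 = 324 - 3 ≡ 17; y = λ·(3 - 17) - 5 ≡ 9. → (17, 9)
5G: (17, 9) + (0, 8). λ = (8 - 9)/(0 - 17) ≡ 18/2 mod 19. 2⁻¹ ≡ 10 (mod 19) since 2·10 = 20 ≡ 1, so λ ≡ 9.
  x = λ² - 17 - 0 = 81 - 17 ≡ 7; y = λ·(17 - 7) - 9 ≡ 5. → (7, 5)
6G: (7, 5) + (0, 8). λ = (8 - 5)/(0 - 7) ≡ 3/12 mod 19. 12⁻¹ ≡ 8 (mod 19), so λ ≡ 5.
  x = λ² - 7 - 0 = 25 - 7 ≡ 18; y = λ·(7 - 18) - 5 ≡ 16. → (18, 16)
7G: (18, 16) + (0, 8). λ = (8 - 16)/(0 - 18) ≡ 11/1 mod 19. 1⁻¹ ≡ 1 (mod 19), so λ ≡ 11.
  x = λ² - 18 - 0 = 121 - 18 ≡ 8; y = λ·(18 - 8) - 16 ≡ 18. → (8, 18)
8G: (8, 18) + (0, 8). λ = (8 - 18)/(0 - 8) ≡ 9/11 mod 19. 11⁻¹ ≡ 7 (mod 19), so λ ≡ 6.
  x = λ² - 8 - 0 = 36 - 8 ≡ 9; y = λ·(8 - 9) - 18 ≡ 14. → (9, 14)
9G: (9, 14) + (0, 8). λ = (8 - 14)/(0 - 9) ≡ 13/10 mod 19. 10⁻¹ ≡ 2 (mod 19), so λ ≡ 7.
  x = λ² - 9 - 0 = 49 - 9 ≡ 2; y = λ·(9 - 2) - 14 ≡ 16. → (2, 16)
10G: (2, 16) + (0, 8). λ = (8 - 16)/(0 - 2) ≡ 11/17 mod 19. 17⁻¹ ≡ 9 (mod 19), so λ ≡ 4.
  x = λ² - 2 - 0 = 16 - 2 ≡ 14; y = λ·(2 - 14) - 16 ≡ 12. → (14, 12)

(14, 12)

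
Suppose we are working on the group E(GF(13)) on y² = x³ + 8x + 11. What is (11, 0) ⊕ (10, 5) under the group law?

(4, 4)

(11, 0) + (10, 5). λ = (5 - 0)/(10 - 11) ≡ 5/12 mod 13. 12⁻¹ ≡ 12 (mod 13), so λ ≡ 8.
  x = λ² - 11 - 10 = 64 - 21 ≡ 4; y = λ·(11 - 4) - 0 ≡ 4. → (4, 4)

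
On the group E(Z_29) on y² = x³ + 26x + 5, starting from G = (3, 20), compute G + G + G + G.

(2, 6)

Repeated addition: build up to 4G.
2G: tangent at (3, 20): λ = (3·3² + 26)/(2·20) ≡ 24/11. 11⁻¹ ≡ 8 (mod 29), so λ ≡ 24·8 ≡ 18.
  x = λ² - 3 - 3 = 324 - 6 ≡ 28; y = λ·(3 - 28) - 20 ≡ 23. → (28, 23)
3G: (28, 23) + (3, 20). λ = (20 - 23)/(3 - 28) ≡ 26/4 mod 29. 4⁻¹ ≡ 22 (mod 29) since 4·22 = 88 ≡ 1, so λ ≡ 21.
  x = λ² - 28 - 3 = 441 - 31 ≡ 4; y = λ·(28 - 4) - 23 ≡ 17. → (4, 17)
4G: (4, 17) + (3, 20). λ = (20 - 17)/(3 - 4) ≡ 3/28 mod 29. 28⁻¹ ≡ 28 (mod 29), so λ ≡ 26.
  x = λ² - 4 - 3 = 676 - 7 ≡ 2; y = λ·(4 - 2) - 17 ≡ 6. → (2, 6)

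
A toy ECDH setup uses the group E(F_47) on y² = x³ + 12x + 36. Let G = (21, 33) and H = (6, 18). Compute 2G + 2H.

First 2G:
Repeated addition: build up to 2G.
2G: tangent at (21, 33): λ = (3·21² + 12)/(2·33) ≡ 19/19. 19⁻¹ ≡ 5 (mod 47), so λ ≡ 19·5 ≡ 1.
  x = λ² - 21 - 21 = 1 - 42 ≡ 6; y = λ·(21 - 6) - 33 ≡ 29. → (6, 29)
2G = (6, 29).
Next 2H:
Repeated addition: build up to 2H.
2H: tangent at (6, 18): λ = (3·6² + 12)/(2·18) ≡ 26/36. 36⁻¹ ≡ 17 (mod 47), so λ ≡ 26·17 ≡ 19.
  x = λ² - 6 - 6 = 361 - 12 ≡ 20; y = λ·(6 - 20) - 18 ≡ 45. → (20, 45)
2H = (20, 45).
Finally 2G + 2H:
(6, 29) + (20, 45). λ = (45 - 29)/(20 - 6) ≡ 16/14 mod 47. 14⁻¹ ≡ 37 (mod 47) since 14·37 = 518 ≡ 1, so λ ≡ 28.
  x = λ² - 6 - 20 = 784 - 26 ≡ 6; y = λ·(6 - 6) - 29 ≡ 18. → (6, 18)

(6, 18)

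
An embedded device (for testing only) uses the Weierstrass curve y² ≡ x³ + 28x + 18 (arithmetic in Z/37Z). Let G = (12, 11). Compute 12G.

O

Repeated addition: build up to 12G.
2G: tangent at (12, 11): λ = (3·12² + 28)/(2·11) ≡ 16/22. 22⁻¹ ≡ 32 (mod 37), so λ ≡ 16·32 ≡ 31.
  x = λ² - 12 - 12 = 961 - 24 ≡ 12; y = λ·(12 - 12) - 11 ≡ 26. → (12, 26)
3G: (12, 26) + (12, 11): same x and y₁ ≡ -y₂, so the sum is O.
4G: O + (12, 11) = (12, 11) (identity).
5G: tangent at (12, 11): λ = (3·12² + 28)/(2·11) ≡ 16/22. 22⁻¹ ≡ 32 (mod 37) since 22·32 = 704 ≡ 1, so λ ≡ 16·32 ≡ 31.
  x = λ² - 12 - 12 = 961 - 24 ≡ 12; y = λ·(12 - 12) - 11 ≡ 26. → (12, 26)
6G: (12, 26) + (12, 11): same x and y₁ ≡ -y₂, so the sum is O.
7G: O + (12, 11) = (12, 11) (identity).
8G: tangent at (12, 11): λ = (3·12² + 28)/(2·11) ≡ 16/22. 22⁻¹ ≡ 32 (mod 37), so λ ≡ 16·32 ≡ 31.
  x = λ² - 12 - 12 = 961 - 24 ≡ 12; y = λ·(12 - 12) - 11 ≡ 26. → (12, 26)
9G: (12, 26) + (12, 11): same x and y₁ ≡ -y₂, so the sum is O.
10G: O + (12, 11) = (12, 11) (identity).
11G: tangent at (12, 11): λ = (3·12² + 28)/(2·11) ≡ 16/22. 22⁻¹ ≡ 32 (mod 37) since 22·32 = 704 ≡ 1, so λ ≡ 16·32 ≡ 31.
  x = λ² - 12 - 12 = 961 - 24 ≡ 12; y = λ·(12 - 12) - 11 ≡ 26. → (12, 26)
12G: (12, 26) + (12, 11): same x and y₁ ≡ -y₂, so the sum is O.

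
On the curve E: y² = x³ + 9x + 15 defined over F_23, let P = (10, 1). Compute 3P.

(8, 22)

Repeated addition: build up to 3P.
2P: tangent at (10, 1): λ = (3·10² + 9)/(2·1) ≡ 10/2. 2⁻¹ ≡ 12 (mod 23), so λ ≡ 10·12 ≡ 5.
  x = λ² - 10 - 10 = 25 - 20 ≡ 5; y = λ·(10 - 5) - 1 ≡ 1. → (5, 1)
3P: (5, 1) + (10, 1). λ = (1 - 1)/(10 - 5) ≡ 0/5 mod 23. 5⁻¹ ≡ 14 (mod 23) since 5·14 = 70 ≡ 1, so λ ≡ 0.
  x = λ² - 5 - 10 = 0 - 15 ≡ 8; y = λ·(5 - 8) - 1 ≡ 22. → (8, 22)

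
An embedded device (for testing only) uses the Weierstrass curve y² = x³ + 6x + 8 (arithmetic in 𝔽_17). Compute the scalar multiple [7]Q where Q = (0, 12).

(9, 14)

Double-and-add on 7 = (111)₂. Start with Q = (0, 12) for the leading 1-bit.
double: tangent at (0, 12): λ = (3·0² + 6)/(2·12) ≡ 6/7. 7⁻¹ ≡ 5 (mod 17), so λ ≡ 6·5 ≡ 13.
  x = λ² - 0 - 0 = 169 - 0 ≡ 16; y = λ·(0 - 16) - 12 ≡ 1. → (16, 1)
add Q: (16, 1) + (0, 12). λ = (12 - 1)/(0 - 16) ≡ 11/1 mod 17. 1⁻¹ ≡ 1 (mod 17), so λ ≡ 11.
  x = λ² - 16 - 0 = 121 - 16 ≡ 3; y = λ·(16 - 3) - 1 ≡ 6. → (3, 6)
double: tangent at (3, 6): λ = (3·3² + 6)/(2·6) ≡ 16/12. 12⁻¹ ≡ 10 (mod 17) since 12·10 = 120 ≡ 1, so λ ≡ 16·10 ≡ 7.
  x = λ² - 3 - 3 = 49 - 6 ≡ 9; y = λ·(3 - 9) - 6 ≡ 3. → (9, 3)
add Q: (9, 3) + (0, 12). λ = (12 - 3)/(0 - 9) ≡ 9/8 mod 17. 8⁻¹ ≡ 15 (mod 17), so λ ≡ 16.
  x = λ² - 9 - 0 = 256 - 9 ≡ 9; y = λ·(9 - 9) - 3 ≡ 14. → (9, 14)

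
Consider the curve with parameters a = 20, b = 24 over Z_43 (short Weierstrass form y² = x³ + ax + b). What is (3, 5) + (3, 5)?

(32, 35)

tangent at (3, 5): λ = (3·3² + 20)/(2·5) ≡ 4/10. 10⁻¹ ≡ 13 (mod 43), so λ ≡ 4·13 ≡ 9.
  x = λ² - 3 - 3 = 81 - 6 ≡ 32; y = λ·(3 - 32) - 5 ≡ 35. → (32, 35)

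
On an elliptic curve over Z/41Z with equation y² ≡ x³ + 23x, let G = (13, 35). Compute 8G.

Repeated addition: build up to 8G.
2G: tangent at (13, 35): λ = (3·13² + 23)/(2·35) ≡ 38/29. 29⁻¹ ≡ 17 (mod 41) since 29·17 = 493 ≡ 1, so λ ≡ 38·17 ≡ 31.
  x = λ² - 13 - 13 = 961 - 26 ≡ 33; y = λ·(13 - 33) - 35 ≡ 1. → (33, 1)
3G: (33, 1) + (13, 35). λ = (35 - 1)/(13 - 33) ≡ 34/21 mod 41. 21⁻¹ ≡ 2 (mod 41) since 21·2 = 42 ≡ 1, so λ ≡ 27.
  x = λ² - 33 - 13 = 729 - 46 ≡ 27; y = λ·(33 - 27) - 1 ≡ 38. → (27, 38)
4G: (27, 38) + (13, 35). λ = (35 - 38)/(13 - 27) ≡ 38/27 mod 41. 27⁻¹ ≡ 38 (mod 41), so λ ≡ 9.
  x = λ² - 27 - 13 = 81 - 40 ≡ 0; y = λ·(27 - 0) - 38 ≡ 0. → (0, 0)
5G: (0, 0) + (13, 35). λ = (35 - 0)/(13 - 0) ≡ 35/13 mod 41. 13⁻¹ ≡ 19 (mod 41) since 13·19 = 247 ≡ 1, so λ ≡ 9.
  x = λ² - 0 - 13 = 81 - 13 ≡ 27; y = λ·(0 - 27) - 0 ≡ 3. → (27, 3)
6G: (27, 3) + (13, 35). λ = (35 - 3)/(13 - 27) ≡ 32/27 mod 41. 27⁻¹ ≡ 38 (mod 41), so λ ≡ 27.
  x = λ² - 27 - 13 = 729 - 40 ≡ 33; y = λ·(27 - 33) - 3 ≡ 40. → (33, 40)
7G: (33, 40) + (13, 35). λ = (35 - 40)/(13 - 33) ≡ 36/21 mod 41. 21⁻¹ ≡ 2 (mod 41) since 21·2 = 42 ≡ 1, so λ ≡ 31.
  x = λ² - 33 - 13 = 961 - 46 ≡ 13; y = λ·(33 - 13) - 40 ≡ 6. → (13, 6)
8G: (13, 6) + (13, 35): same x and y₁ ≡ -y₂, so the sum is the point at infinity.

O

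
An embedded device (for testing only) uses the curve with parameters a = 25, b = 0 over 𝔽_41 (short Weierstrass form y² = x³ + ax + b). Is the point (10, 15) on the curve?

y² = 15² ≡ 20; x³ + 25x + 0 = 1250 ≡ 20 (mod 41). 20 = 20.

yes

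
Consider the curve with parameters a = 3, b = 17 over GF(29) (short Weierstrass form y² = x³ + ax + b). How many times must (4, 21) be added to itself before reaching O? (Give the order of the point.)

2P: tangent at (4, 21): λ = (3·4² + 3)/(2·21) ≡ 22/13. 13⁻¹ ≡ 9 (mod 29), so λ ≡ 22·9 ≡ 24.
  x = λ² - 4 - 4 = 576 - 8 ≡ 17; y = λ·(4 - 17) - 21 ≡ 15. → (17, 15)
3P: (17, 15) + (4, 21). λ = (21 - 15)/(4 - 17) ≡ 6/16 mod 29. 16⁻¹ ≡ 20 (mod 29), so λ ≡ 4.
  x = λ² - 17 - 4 = 16 - 21 ≡ 24; y = λ·(17 - 24) - 15 ≡ 15. → (24, 15)
4P: (24, 15) + (4, 21). λ = (21 - 15)/(4 - 24) ≡ 6/9 mod 29. 9⁻¹ ≡ 13 (mod 29) since 9·13 = 117 ≡ 1, so λ ≡ 20.
  x = λ² - 24 - 4 = 400 - 28 ≡ 24; y = λ·(24 - 24) - 15 ≡ 14. → (24, 14)
5P: (24, 14) + (4, 21). λ = (21 - 14)/(4 - 24) ≡ 7/9 mod 29. 9⁻¹ ≡ 13 (mod 29) since 9·13 = 117 ≡ 1, so λ ≡ 4.
  x = λ² - 24 - 4 = 16 - 28 ≡ 17; y = λ·(24 - 17) - 14 ≡ 14. → (17, 14)
6P: (17, 14) + (4, 21). λ = (21 - 14)/(4 - 17) ≡ 7/16 mod 29. 16⁻¹ ≡ 20 (mod 29), so λ ≡ 24.
  x = λ² - 17 - 4 = 576 - 21 ≡ 4; y = λ·(17 - 4) - 14 ≡ 8. → (4, 8)
7P: (4, 8) + (4, 21): same x and y₁ ≡ -y₂, so the sum is O.
7P = O, so the order is 7.

7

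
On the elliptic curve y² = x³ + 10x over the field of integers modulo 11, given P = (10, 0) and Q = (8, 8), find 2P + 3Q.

First 2P:
Repeated addition: build up to 2P.
2P: (10, 0) + (10, 0): same x and y₁ ≡ -y₂, so the sum is ∞.
2P = ∞.
Next 3Q:
Repeated addition: build up to 3Q.
2Q: tangent at (8, 8): λ = (3·8² + 10)/(2·8) ≡ 4/5. 5⁻¹ ≡ 9 (mod 11), so λ ≡ 4·9 ≡ 3.
  x = λ² - 8 - 8 = 9 - 16 ≡ 4; y = λ·(8 - 4) - 8 ≡ 4. → (4, 4)
3Q: (4, 4) + (8, 8). λ = (8 - 4)/(8 - 4) ≡ 4/4 mod 11. 4⁻¹ ≡ 3 (mod 11), so λ ≡ 1.
  x = λ² - 4 - 8 = 1 - 12 ≡ 0; y = λ·(4 - 0) - 4 ≡ 0. → (0, 0)
3Q = (0, 0).
Finally 2P + 3Q:
∞ + (0, 0) = (0, 0) (identity).

(0, 0)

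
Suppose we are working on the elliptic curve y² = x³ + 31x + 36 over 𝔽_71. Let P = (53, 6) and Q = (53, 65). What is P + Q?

O

The two points share x = 53 and their y-coordinates satisfy 6 + 65 ≡ 0 (mod 71), so they are inverses. Their sum is O.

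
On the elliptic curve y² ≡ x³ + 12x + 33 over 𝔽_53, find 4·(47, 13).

(7, 47)

Write P = (47, 13).
Double-and-add on 4 = (100)₂. Start with P = (47, 13) for the leading 1-bit.
double: tangent at (47, 13): λ = (3·47² + 12)/(2·13) ≡ 14/26. 26⁻¹ ≡ 51 (mod 53) since 26·51 = 1326 ≡ 1, so λ ≡ 14·51 ≡ 25.
  x = λ² - 47 - 47 = 625 - 94 ≡ 1; y = λ·(47 - 1) - 13 ≡ 24. → (1, 24)
double: tangent at (1, 24): λ = (3·1² + 12)/(2·24) ≡ 15/48. 48⁻¹ ≡ 21 (mod 53) since 48·21 = 1008 ≡ 1, so λ ≡ 15·21 ≡ 50.
  x = λ² - 1 - 1 = 2500 - 2 ≡ 7; y = λ·(1 - 7) - 24 ≡ 47. → (7, 47)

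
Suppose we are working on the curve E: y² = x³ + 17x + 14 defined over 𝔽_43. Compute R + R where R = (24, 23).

tangent at (24, 23): λ = (3·24² + 17)/(2·23) ≡ 25/3. 3⁻¹ ≡ 29 (mod 43), so λ ≡ 25·29 ≡ 37.
  x = λ² - 24 - 24 = 1369 - 48 ≡ 31; y = λ·(24 - 31) - 23 ≡ 19. → (31, 19)

(31, 19)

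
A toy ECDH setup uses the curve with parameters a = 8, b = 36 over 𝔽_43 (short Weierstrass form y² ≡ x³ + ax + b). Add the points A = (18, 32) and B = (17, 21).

(0, 37)

(18, 32) + (17, 21). λ = (21 - 32)/(17 - 18) ≡ 32/42 mod 43. 42⁻¹ ≡ 42 (mod 43) since 42·42 = 1764 ≡ 1, so λ ≡ 11.
  x = λ² - 18 - 17 = 121 - 35 ≡ 0; y = λ·(18 - 0) - 32 ≡ 37. → (0, 37)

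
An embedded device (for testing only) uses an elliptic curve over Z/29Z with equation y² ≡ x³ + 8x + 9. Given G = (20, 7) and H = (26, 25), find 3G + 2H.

First 3G:
Repeated addition: build up to 3G.
2G: tangent at (20, 7): λ = (3·20² + 8)/(2·7) ≡ 19/14. 14⁻¹ ≡ 27 (mod 29) since 14·27 = 378 ≡ 1, so λ ≡ 19·27 ≡ 20.
  x = λ² - 20 - 20 = 400 - 40 ≡ 12; y = λ·(20 - 12) - 7 ≡ 8. → (12, 8)
3G: (12, 8) + (20, 7). λ = (7 - 8)/(20 - 12) ≡ 28/8 mod 29. 8⁻¹ ≡ 11 (mod 29), so λ ≡ 18.
  x = λ² - 12 - 20 = 324 - 32 ≡ 2; y = λ·(12 - 2) - 8 ≡ 27. → (2, 27)
3G = (2, 27).
Next 2H:
Repeated addition: build up to 2H.
2H: tangent at (26, 25): λ = (3·26² + 8)/(2·25) ≡ 6/21. 21⁻¹ ≡ 18 (mod 29), so λ ≡ 6·18 ≡ 21.
  x = λ² - 26 - 26 = 441 - 52 ≡ 12; y = λ·(26 - 12) - 25 ≡ 8. → (12, 8)
2H = (12, 8).
Finally 3G + 2H:
(2, 27) + (12, 8). λ = (8 - 27)/(12 - 2) ≡ 10/10 mod 29. 10⁻¹ ≡ 3 (mod 29), so λ ≡ 1.
  x = λ² - 2 - 12 = 1 - 14 ≡ 16; y = λ·(2 - 16) - 27 ≡ 17. → (16, 17)

(16, 17)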